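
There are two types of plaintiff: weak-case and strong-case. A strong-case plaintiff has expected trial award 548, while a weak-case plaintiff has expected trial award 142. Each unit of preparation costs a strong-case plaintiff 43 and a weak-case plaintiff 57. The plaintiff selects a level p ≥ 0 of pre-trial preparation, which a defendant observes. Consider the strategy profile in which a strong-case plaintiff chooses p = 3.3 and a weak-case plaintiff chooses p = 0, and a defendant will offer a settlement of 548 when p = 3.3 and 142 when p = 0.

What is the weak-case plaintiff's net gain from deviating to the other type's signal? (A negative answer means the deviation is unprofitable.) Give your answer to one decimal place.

217.9

Playing p = 0 the weak-case plaintiff receives 142.
Deviating to p = 3.3 brings payment 548 at cost 57 × 3.3 = 188.1, netting 359.9.
Gain from deviating: 359.9 − 142 = 217.9.
The gain is positive, so the weak-case type's incentive-compatibility constraint is violated — this profile is not a separating equilibrium.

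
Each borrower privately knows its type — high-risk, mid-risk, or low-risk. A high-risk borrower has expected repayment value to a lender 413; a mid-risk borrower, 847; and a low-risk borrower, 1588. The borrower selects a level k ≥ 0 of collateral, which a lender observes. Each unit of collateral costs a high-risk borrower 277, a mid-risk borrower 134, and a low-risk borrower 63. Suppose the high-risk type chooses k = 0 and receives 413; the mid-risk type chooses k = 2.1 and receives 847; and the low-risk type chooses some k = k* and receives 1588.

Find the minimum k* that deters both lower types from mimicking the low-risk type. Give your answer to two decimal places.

7.63

High-risk type (on-path payoff 413) won't mimic when 413 ≥ 1588 − 277·k*, i.e. k* ≥ 4.24.
Mid-risk type (on-path payoff 847 − 134×2.1 = 565.6) won't mimic when 565.6 ≥ 1588 − 134·k*, i.e. k* ≥ 7.63.
Both must hold, so k* = max(4.24, 7.63) = 7.63. The mid-risk type's constraint binds.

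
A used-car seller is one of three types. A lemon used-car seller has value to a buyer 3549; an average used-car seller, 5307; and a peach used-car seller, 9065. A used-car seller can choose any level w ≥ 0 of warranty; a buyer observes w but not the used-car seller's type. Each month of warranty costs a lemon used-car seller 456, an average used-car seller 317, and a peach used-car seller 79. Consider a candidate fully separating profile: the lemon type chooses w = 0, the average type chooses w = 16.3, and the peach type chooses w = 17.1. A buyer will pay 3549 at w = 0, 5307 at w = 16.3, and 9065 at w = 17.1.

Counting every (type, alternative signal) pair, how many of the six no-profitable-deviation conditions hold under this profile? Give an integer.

4

Average (own payoff 5307 − 317×16.3 = 139.9): to w=0 gives 3549 → profitable ✗; to w=17.1 gives 9065 − 317×17.1 = 3644.3 → profitable ✗.
Lemon (own payoff 3549): to w=16.3 gives 5307 − 456×16.3 = -2125.8 → no gain ✓; to w=17.1 gives 9065 − 456×17.1 = 1267.4 → no gain ✓.
Peach (own payoff 9065 − 79×17.1 = 7714.1): to w=0 gives 3549 → no gain ✓; to w=16.3 gives 5307 − 79×16.3 = 4019.3 → no gain ✓.
4 of the 6 constraints hold; not an equilibrium.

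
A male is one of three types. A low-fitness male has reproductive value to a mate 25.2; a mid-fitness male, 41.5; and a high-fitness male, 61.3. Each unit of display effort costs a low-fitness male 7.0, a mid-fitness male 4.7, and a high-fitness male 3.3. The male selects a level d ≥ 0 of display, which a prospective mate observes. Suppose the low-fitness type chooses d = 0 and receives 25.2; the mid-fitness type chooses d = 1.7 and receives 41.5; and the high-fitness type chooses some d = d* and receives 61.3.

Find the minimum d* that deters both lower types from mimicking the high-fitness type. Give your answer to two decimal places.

Mid-fitness type (on-path payoff 41.5 − 4.7×1.7 = 33.51) won't mimic when 33.51 ≥ 61.3 − 4.7·d*, i.e. d* ≥ 5.91.
Low-fitness type (on-path payoff 25.2) won't mimic when 25.2 ≥ 61.3 − 7.0·d*, i.e. d* ≥ 5.16.
Both must hold, so d* = max(5.16, 5.91) = 5.91. The mid-fitness type's constraint binds.

5.91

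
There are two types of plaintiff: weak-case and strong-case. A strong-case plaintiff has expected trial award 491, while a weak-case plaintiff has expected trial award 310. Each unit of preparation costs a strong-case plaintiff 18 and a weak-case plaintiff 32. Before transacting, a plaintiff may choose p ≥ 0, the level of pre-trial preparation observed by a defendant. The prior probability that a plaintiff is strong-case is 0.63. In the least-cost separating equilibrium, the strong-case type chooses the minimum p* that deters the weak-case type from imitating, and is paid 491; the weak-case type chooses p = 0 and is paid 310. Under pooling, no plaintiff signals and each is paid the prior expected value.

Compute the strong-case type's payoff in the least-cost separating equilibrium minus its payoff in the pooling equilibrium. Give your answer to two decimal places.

Least-cost separating signal: p* solves 310 = 491 − 32·p*, so p* = (491 − 310)/32 ≈ 5.6563.
Strong-case type's separating payoff: 491 − 18 × p* = 491 − 18 × (491 − 310)/32 = 491 − 3258/32 = 389.1875.
Pooling payoff: 0.63 × 491 + 0.37 × 310 = 424.03.
Difference: 389.1875 − 424.03 = -34.8425, i.e. -34.84 to two decimal places.
The strong-case type would prefer the pooling outcome.

-34.84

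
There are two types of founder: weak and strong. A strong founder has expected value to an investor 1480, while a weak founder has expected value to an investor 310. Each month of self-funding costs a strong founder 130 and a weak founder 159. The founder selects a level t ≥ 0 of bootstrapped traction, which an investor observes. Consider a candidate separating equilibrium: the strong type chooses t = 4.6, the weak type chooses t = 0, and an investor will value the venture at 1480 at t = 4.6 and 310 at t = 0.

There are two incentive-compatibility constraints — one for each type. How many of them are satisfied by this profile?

1

Strong type: signal → 1480 − 130 × 4.6 = 882; deviate to 0 → 310. IC holds (882 ≥ 310).
Weak type: stay at 0 → 310; mimic → 1480 − 159 × 4.6 = 748.6. IC fails (310 < 748.6).
1 of 2 constraints hold, so this profile is not an equilibrium.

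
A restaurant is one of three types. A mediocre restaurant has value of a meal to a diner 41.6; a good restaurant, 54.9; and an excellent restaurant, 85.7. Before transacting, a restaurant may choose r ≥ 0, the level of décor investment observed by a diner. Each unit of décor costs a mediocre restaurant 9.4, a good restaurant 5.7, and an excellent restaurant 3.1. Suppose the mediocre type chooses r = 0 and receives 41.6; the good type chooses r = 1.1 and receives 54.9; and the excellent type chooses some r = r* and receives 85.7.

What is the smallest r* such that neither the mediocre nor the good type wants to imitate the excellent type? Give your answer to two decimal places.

6.50

Mediocre type (on-path payoff 41.6) won't mimic when 41.6 ≥ 85.7 − 9.4·r*, i.e. r* ≥ 4.69.
Good type (on-path payoff 54.9 − 5.7×1.1 = 48.63) won't mimic when 48.63 ≥ 85.7 − 5.7·r*, i.e. r* ≥ 6.50.
Both must hold, so r* = max(4.69, 6.50) = 6.50. The good type's constraint binds.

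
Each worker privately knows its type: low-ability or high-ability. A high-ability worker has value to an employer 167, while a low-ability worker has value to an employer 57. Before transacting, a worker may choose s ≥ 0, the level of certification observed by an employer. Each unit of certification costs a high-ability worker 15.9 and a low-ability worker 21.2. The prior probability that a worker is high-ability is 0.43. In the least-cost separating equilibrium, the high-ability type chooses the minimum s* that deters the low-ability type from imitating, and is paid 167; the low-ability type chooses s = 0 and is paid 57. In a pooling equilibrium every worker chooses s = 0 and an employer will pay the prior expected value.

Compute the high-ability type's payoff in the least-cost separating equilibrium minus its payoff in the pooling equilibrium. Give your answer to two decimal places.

-19.80

Least-cost separating signal: s* solves 57 = 167 − 21.2·s*, so s* = (167 − 57)/21.2 ≈ 5.1887.
High-ability type's separating payoff: 167 − 15.9 × s* = 167 − 15.9 × (167 − 57)/21.2 = 167 − 1749/21.2 = 84.5.
Pooling payoff: 0.43 × 167 + 0.57 × 57 = 104.3.
Difference: 84.5 − 104.3 = -19.80.
The high-ability type would prefer the pooling outcome.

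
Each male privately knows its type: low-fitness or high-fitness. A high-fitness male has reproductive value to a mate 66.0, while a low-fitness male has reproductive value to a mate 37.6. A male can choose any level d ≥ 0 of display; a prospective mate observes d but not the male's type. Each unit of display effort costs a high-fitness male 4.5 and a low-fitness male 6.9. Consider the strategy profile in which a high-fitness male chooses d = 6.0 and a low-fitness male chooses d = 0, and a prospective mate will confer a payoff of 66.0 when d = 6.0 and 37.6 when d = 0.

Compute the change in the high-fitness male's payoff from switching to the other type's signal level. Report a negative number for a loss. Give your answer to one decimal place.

-1.4

Playing d = 6.0 the high-fitness male receives 66.0 − 4.5 × 6.0 = 39.
Deviating to d = 0 yields 37.6 instead.
Gain from deviating: 37.6 − 39 = -1.4.
The gain is negative, so the high-fitness type's incentive-compatibility constraint is satisfied.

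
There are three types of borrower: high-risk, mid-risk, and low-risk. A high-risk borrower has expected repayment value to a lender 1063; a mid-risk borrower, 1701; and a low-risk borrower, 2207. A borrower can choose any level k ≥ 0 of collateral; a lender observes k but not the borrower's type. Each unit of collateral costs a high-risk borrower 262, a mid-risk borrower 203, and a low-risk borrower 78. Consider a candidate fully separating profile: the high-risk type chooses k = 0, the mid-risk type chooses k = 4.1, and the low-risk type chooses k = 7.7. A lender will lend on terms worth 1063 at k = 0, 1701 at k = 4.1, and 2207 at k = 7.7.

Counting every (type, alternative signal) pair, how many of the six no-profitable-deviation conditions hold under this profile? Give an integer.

5

Mid-risk (own payoff 1701 − 203×4.1 = 868.7): to k=0 gives 1063 → profitable ✗; to k=7.7 gives 2207 − 203×7.7 = 643.9 → no gain ✓.
High-risk (own payoff 1063): to k=4.1 gives 1701 − 262×4.1 = 626.8 → no gain ✓; to k=7.7 gives 2207 − 262×7.7 = 189.6 → no gain ✓.
Low-risk (own payoff 2207 − 78×7.7 = 1606.4): to k=0 gives 1063 → no gain ✓; to k=4.1 gives 1701 − 78×4.1 = 1381.2 → no gain ✓.
5 of the 6 constraints hold; not an equilibrium.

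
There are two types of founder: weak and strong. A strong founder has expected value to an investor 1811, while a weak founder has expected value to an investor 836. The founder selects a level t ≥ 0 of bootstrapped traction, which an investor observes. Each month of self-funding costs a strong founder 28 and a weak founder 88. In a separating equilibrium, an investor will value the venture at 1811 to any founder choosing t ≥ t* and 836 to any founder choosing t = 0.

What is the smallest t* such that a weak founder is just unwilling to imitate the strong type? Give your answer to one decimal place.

A weak founder choosing t = 0 receives 836.
Imitating at t* instead would pay 1811 at cost 88·t*, netting 1811 − 88·t*.
Indifference: 836 = 1811 − 88·t*, so t* = (1811 − 836) / 88 ≈ 11.1.
This is the weak type's binding incentive-compatibility constraint; any t ≥ 11.1 sustains separation on that side.

11.1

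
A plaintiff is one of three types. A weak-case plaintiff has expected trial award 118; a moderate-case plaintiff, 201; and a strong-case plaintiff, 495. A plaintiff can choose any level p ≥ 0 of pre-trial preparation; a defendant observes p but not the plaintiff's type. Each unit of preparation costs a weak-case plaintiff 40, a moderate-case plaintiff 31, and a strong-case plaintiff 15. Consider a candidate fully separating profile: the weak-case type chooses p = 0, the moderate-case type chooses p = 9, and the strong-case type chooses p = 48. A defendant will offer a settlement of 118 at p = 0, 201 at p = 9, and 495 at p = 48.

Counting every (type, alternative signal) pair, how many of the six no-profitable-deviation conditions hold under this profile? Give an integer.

Moderate-case (own payoff 201 − 31×9 = -78): to p=0 gives 118 → profitable ✗; to p=48 gives 495 − 31×48 = -993 → no gain ✓.
Weak-case (own payoff 118): to p=9 gives 201 − 40×9 = -159 → no gain ✓; to p=48 gives 495 − 40×48 = -1425 → no gain ✓.
Strong-case (own payoff 495 − 15×48 = -225): to p=0 gives 118 → profitable ✗; to p=9 gives 201 − 15×9 = 66 → profitable ✗.
3 of the 6 constraints hold; not an equilibrium.

3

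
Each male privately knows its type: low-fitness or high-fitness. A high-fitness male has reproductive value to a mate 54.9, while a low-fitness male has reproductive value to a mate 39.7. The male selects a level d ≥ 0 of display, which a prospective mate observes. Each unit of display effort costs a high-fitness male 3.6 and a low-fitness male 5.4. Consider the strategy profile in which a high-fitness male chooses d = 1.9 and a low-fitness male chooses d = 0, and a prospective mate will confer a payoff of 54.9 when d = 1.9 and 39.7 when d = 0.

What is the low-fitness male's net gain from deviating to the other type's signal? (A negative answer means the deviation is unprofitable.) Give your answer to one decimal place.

Playing d = 0 the low-fitness male receives 39.7.
Deviating to d = 1.9 brings payment 54.9 at cost 5.4 × 1.9 = 10.26, netting 44.64.
Gain from deviating: 44.64 − 39.7 = 4.94, i.e. 4.9 to one decimal place.
The gain is positive, so the low-fitness type's incentive-compatibility constraint is violated — this profile is not a separating equilibrium.

4.9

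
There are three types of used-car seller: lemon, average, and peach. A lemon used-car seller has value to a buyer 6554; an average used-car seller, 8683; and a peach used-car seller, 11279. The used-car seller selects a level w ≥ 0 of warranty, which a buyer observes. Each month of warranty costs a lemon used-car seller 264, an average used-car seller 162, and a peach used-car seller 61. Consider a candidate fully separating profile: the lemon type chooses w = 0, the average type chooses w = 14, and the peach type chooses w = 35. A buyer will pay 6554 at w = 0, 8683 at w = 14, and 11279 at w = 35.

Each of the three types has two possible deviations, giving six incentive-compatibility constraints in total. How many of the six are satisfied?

5

Peach (own payoff 11279 − 61×35 = 9144): to w=0 gives 6554 → no gain ✓; to w=14 gives 8683 − 61×14 = 7829 → no gain ✓.
Lemon (own payoff 6554): to w=14 gives 8683 − 264×14 = 4987 → no gain ✓; to w=35 gives 11279 − 264×35 = 2039 → no gain ✓.
Average (own payoff 8683 − 162×14 = 6415): to w=0 gives 6554 → profitable ✗; to w=35 gives 11279 − 162×35 = 5609 → no gain ✓.
5 of the 6 constraints hold; not an equilibrium.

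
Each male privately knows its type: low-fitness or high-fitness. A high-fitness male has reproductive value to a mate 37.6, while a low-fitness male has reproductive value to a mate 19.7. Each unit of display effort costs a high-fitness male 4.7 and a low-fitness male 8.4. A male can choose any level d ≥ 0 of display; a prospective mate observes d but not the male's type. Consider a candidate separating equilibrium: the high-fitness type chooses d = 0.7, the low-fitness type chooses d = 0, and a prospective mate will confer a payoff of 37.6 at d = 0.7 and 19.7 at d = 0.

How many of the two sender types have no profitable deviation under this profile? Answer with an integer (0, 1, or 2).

High-fitness type: signal → 37.6 − 4.7 × 0.7 = 34.31; deviate to 0 → 19.7. IC holds (34.31 ≥ 19.7).
Low-fitness type: stay at 0 → 19.7; mimic → 37.6 − 8.4 × 0.7 = 31.72. IC fails (19.7 < 31.72).
1 of 2 constraints hold, so this profile is not an equilibrium.

1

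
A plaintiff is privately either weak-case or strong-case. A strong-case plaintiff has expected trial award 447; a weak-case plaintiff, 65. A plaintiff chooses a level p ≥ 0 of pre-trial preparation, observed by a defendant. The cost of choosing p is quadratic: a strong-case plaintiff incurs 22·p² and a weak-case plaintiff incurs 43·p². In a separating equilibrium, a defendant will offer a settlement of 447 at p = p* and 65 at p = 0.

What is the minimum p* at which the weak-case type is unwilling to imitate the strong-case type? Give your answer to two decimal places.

2.98

The weak-case type at p = 0 receives 65; imitating at p* yields 447 − 43·p*².
Indifference: 65 = 447 − 43·p*², so p*² = (447 − 65) / 43 ≈ 8.8837.
p* = √8.8837 ≈ 2.98.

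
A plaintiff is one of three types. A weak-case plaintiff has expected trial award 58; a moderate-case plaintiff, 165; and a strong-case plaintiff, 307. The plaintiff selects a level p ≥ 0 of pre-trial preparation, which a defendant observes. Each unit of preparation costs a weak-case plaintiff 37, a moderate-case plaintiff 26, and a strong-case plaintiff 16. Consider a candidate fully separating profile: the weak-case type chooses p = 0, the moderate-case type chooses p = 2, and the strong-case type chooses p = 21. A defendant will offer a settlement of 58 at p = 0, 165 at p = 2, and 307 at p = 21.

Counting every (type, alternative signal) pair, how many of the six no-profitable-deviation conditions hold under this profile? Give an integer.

3

Weak-case (own payoff 58): to p=2 gives 165 − 37×2 = 91 → profitable ✗; to p=21 gives 307 − 37×21 = -470 → no gain ✓.
Moderate-case (own payoff 165 − 26×2 = 113): to p=0 gives 58 → no gain ✓; to p=21 gives 307 − 26×21 = -239 → no gain ✓.
Strong-case (own payoff 307 − 16×21 = -29): to p=0 gives 58 → profitable ✗; to p=2 gives 165 − 16×2 = 133 → profitable ✗.
3 of the 6 constraints hold; not an equilibrium.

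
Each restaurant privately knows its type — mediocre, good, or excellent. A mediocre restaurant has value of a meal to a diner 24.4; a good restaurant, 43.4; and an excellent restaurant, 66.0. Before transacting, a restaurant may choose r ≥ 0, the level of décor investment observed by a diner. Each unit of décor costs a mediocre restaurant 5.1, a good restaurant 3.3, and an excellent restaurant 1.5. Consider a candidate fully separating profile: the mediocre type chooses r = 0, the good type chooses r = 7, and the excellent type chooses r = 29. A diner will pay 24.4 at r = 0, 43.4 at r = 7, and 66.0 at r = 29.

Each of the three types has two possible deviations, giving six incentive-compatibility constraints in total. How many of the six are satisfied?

Excellent (own payoff 66.0 − 1.5×29 = 22.5): to r=0 gives 24.4 → profitable ✗; to r=7 gives 43.4 − 1.5×7 = 32.9 → profitable ✗.
Mediocre (own payoff 24.4): to r=7 gives 43.4 − 5.1×7 = 7.7 → no gain ✓; to r=29 gives 66.0 − 5.1×29 = -81.9 → no gain ✓.
Good (own payoff 43.4 − 3.3×7 = 20.3): to r=0 gives 24.4 → profitable ✗; to r=29 gives 66.0 − 3.3×29 = -29.7 → no gain ✓.
3 of the 6 constraints hold; not an equilibrium.

3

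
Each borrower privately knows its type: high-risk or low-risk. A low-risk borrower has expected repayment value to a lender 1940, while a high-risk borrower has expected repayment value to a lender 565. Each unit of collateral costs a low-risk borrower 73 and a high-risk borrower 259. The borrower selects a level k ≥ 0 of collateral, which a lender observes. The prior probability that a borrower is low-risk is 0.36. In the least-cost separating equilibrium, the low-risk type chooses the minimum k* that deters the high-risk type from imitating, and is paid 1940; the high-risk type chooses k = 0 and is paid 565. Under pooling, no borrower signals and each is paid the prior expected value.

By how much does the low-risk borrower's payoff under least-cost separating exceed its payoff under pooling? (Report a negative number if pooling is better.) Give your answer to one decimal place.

Least-cost separating signal: k* solves 565 = 1940 − 259·k*, so k* = (1940 − 565)/259 ≈ 5.3089.
Low-risk type's separating payoff: 1940 − 73 × k* = 1940 − 73 × (1940 − 565)/259 = 1940 − 100375/259 ≈ 1552.452.
Pooling payoff: 0.36 × 1940 + 0.64 × 565 = 1060.
Difference: 1552.452 − 1060 = 492.452, i.e. 492.5 to one decimal place.
The low-risk type prefers to separate.

492.5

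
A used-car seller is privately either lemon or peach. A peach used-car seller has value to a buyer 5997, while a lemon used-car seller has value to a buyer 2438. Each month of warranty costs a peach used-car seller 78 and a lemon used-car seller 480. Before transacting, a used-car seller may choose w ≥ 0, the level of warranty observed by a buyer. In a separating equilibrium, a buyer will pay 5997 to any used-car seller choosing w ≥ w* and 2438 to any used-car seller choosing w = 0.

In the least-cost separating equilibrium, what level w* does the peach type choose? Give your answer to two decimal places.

A lemon used-car seller choosing w = 0 receives 2438.
Imitating at w* instead would pay 5997 at cost 480·w*, netting 5997 − 480·w*.
Indifference: 2438 = 5997 − 480·w*, so w* = (5997 − 2438) / 480 ≈ 7.41.
At w* the lemon type's incentive constraint just binds; the peach type strictly prefers w* since its per-unit cost is lower.

7.41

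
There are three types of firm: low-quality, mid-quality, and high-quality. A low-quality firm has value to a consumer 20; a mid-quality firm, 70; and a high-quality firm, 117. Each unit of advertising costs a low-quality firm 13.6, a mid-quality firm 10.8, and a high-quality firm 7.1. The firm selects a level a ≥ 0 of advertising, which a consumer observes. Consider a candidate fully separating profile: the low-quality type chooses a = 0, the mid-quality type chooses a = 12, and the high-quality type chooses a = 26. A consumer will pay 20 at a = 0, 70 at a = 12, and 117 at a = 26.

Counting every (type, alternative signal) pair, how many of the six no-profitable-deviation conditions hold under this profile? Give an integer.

3

Mid-quality (own payoff 70 − 10.8×12 = -59.6): to a=0 gives 20 → profitable ✗; to a=26 gives 117 − 10.8×26 = -163.8 → no gain ✓.
High-quality (own payoff 117 − 7.1×26 = -67.6): to a=0 gives 20 → profitable ✗; to a=12 gives 70 − 7.1×12 = -15.2 → profitable ✗.
Low-quality (own payoff 20): to a=12 gives 70 − 13.6×12 = -93.2 → no gain ✓; to a=26 gives 117 − 13.6×26 = -236.6 → no gain ✓.
3 of the 6 constraints hold; not an equilibrium.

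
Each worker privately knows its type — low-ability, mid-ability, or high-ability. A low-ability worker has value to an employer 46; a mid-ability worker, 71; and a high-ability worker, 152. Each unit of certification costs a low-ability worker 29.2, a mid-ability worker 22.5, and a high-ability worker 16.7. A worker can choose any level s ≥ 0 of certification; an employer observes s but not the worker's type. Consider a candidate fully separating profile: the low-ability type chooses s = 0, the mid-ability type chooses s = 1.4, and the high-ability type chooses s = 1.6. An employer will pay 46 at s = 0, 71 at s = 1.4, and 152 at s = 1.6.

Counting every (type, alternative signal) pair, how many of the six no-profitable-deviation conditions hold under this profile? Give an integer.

High-ability (own payoff 152 − 16.7×1.6 = 125.28): to s=0 gives 46 → no gain ✓; to s=1.4 gives 71 − 16.7×1.4 = 47.62 → no gain ✓.
Mid-ability (own payoff 71 − 22.5×1.4 = 39.5): to s=0 gives 46 → profitable ✗; to s=1.6 gives 152 − 22.5×1.6 = 116 → profitable ✗.
Low-ability (own payoff 46): to s=1.4 gives 71 − 29.2×1.4 = 30.12 → no gain ✓; to s=1.6 gives 152 − 29.2×1.6 = 105.28 → profitable ✗.
3 of the 6 constraints hold; not an equilibrium.

3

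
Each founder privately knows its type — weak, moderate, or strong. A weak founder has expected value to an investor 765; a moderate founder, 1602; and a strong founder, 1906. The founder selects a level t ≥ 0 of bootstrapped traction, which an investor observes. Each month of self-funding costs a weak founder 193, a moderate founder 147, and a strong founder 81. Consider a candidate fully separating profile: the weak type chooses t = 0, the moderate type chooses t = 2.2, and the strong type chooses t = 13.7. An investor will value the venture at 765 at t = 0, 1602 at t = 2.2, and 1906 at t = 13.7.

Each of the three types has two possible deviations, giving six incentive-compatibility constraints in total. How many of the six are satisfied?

4

Weak (own payoff 765): to t=2.2 gives 1602 − 193×2.2 = 1177.4 → profitable ✗; to t=13.7 gives 1906 − 193×13.7 = -738.1 → no gain ✓.
Strong (own payoff 1906 − 81×13.7 = 796.3): to t=0 gives 765 → no gain ✓; to t=2.2 gives 1602 − 81×2.2 = 1423.8 → profitable ✗.
Moderate (own payoff 1602 − 147×2.2 = 1278.6): to t=0 gives 765 → no gain ✓; to t=13.7 gives 1906 − 147×13.7 = -107.9 → no gain ✓.
4 of the 6 constraints hold; not an equilibrium.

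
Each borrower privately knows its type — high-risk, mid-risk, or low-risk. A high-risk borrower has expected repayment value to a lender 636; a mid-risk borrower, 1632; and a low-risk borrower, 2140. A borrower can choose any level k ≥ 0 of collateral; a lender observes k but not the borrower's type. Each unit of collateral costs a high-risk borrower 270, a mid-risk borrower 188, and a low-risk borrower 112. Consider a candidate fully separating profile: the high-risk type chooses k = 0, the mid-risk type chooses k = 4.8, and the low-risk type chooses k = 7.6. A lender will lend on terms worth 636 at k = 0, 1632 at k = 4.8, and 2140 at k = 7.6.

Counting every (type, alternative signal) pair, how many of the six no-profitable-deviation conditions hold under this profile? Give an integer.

6

Mid-risk (own payoff 1632 − 188×4.8 = 729.6): to k=0 gives 636 → no gain ✓; to k=7.6 gives 2140 − 188×7.6 = 711.2 → no gain ✓.
Low-risk (own payoff 2140 − 112×7.6 = 1288.8): to k=0 gives 636 → no gain ✓; to k=4.8 gives 1632 − 112×4.8 = 1094.4 → no gain ✓.
High-risk (own payoff 636): to k=4.8 gives 1632 − 270×4.8 = 336 → no gain ✓; to k=7.6 gives 2140 − 270×7.6 = 88 → no gain ✓.
6 of the 6 constraints hold; this profile is a separating equilibrium.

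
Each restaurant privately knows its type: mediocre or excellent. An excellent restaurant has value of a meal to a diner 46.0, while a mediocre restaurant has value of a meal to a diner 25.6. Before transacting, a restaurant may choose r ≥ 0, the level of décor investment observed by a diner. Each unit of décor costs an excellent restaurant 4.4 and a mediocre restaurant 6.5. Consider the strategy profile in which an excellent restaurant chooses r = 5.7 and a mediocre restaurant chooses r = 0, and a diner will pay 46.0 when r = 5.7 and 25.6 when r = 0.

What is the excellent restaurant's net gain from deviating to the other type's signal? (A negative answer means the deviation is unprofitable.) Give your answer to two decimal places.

4.68

Playing r = 5.7 the excellent restaurant receives 46.0 − 4.4 × 5.7 = 20.92.
Deviating to r = 0 yields 25.6 instead.
Gain from deviating: 25.6 − 20.92 = 4.68.
The gain is positive, so the excellent type's incentive-compatibility constraint is violated — this profile is not a separating equilibrium.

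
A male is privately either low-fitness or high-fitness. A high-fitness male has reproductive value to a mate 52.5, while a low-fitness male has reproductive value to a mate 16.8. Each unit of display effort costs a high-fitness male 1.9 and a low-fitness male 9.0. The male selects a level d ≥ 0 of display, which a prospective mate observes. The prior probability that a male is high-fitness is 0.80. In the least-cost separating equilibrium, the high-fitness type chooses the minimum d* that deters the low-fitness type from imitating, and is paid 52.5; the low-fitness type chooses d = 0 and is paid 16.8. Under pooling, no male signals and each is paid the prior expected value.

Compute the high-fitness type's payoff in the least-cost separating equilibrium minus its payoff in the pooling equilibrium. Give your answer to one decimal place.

-0.4

Least-cost separating signal: d* solves 16.8 = 52.5 − 9.0·d*, so d* = (52.5 − 16.8)/9.0 ≈ 3.9667.
High-fitness type's separating payoff: 52.5 − 1.9 × d* = 52.5 − 1.9 × (52.5 − 16.8)/9.0 = 52.5 − 67.83/9.0 ≈ 44.963.
Pooling payoff: 0.80 × 52.5 + 0.20 × 16.8 = 45.36.
Difference: 44.963 − 45.36 = -0.397, i.e. -0.4 to one decimal place.
The high-fitness type would prefer the pooling outcome.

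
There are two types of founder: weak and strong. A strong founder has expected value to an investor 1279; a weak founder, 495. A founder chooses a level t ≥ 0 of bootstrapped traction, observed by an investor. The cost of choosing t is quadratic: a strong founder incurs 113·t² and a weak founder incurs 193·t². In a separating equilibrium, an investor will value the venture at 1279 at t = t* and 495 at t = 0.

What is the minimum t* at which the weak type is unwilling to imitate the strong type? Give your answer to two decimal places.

2.02

The weak type at t = 0 receives 495; imitating at t* yields 1279 − 193·t*².
Indifference: 495 = 1279 − 193·t*², so t*² = (1279 − 495) / 193 ≈ 4.0622.
t* = √4.0622 ≈ 2.02.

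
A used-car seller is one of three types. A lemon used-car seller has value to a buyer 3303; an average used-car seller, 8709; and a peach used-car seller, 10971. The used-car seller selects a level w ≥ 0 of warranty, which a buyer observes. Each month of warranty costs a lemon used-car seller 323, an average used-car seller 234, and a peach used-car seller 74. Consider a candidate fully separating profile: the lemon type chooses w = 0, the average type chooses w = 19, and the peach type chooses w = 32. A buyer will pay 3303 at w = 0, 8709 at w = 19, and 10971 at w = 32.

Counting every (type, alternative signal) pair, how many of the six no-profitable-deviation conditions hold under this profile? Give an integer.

6

Average (own payoff 8709 − 234×19 = 4263): to w=0 gives 3303 → no gain ✓; to w=32 gives 10971 − 234×32 = 3483 → no gain ✓.
Lemon (own payoff 3303): to w=19 gives 8709 − 323×19 = 2572 → no gain ✓; to w=32 gives 10971 − 323×32 = 635 → no gain ✓.
Peach (own payoff 10971 − 74×32 = 8603): to w=0 gives 3303 → no gain ✓; to w=19 gives 8709 − 74×19 = 7303 → no gain ✓.
6 of the 6 constraints hold; this profile is a separating equilibrium.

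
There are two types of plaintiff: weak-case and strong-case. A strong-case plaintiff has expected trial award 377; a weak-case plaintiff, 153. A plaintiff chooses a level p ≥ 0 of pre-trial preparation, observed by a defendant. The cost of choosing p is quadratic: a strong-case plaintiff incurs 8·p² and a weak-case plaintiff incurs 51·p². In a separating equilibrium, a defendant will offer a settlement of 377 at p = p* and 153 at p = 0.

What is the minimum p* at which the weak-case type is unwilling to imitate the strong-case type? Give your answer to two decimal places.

The weak-case type at p = 0 receives 153; imitating at p* yields 377 − 51·p*².
Indifference: 153 = 377 − 51·p*², so p*² = (377 − 153) / 51 ≈ 4.3922.
p* = √4.3922 ≈ 2.10.

2.10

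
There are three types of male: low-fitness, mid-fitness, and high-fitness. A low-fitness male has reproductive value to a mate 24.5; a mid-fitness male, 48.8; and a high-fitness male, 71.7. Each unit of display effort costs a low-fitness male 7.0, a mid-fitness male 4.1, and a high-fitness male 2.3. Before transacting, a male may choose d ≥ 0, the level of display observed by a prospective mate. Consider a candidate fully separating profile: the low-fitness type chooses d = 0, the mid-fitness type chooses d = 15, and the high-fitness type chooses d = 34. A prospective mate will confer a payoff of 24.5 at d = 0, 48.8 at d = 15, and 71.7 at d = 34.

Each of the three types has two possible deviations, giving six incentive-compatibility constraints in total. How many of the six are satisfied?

3

High-fitness (own payoff 71.7 − 2.3×34 = -6.5): to d=0 gives 24.5 → profitable ✗; to d=15 gives 48.8 − 2.3×15 = 14.3 → profitable ✗.
Low-fitness (own payoff 24.5): to d=15 gives 48.8 − 7.0×15 = -56.2 → no gain ✓; to d=34 gives 71.7 − 7.0×34 = -166.3 → no gain ✓.
Mid-fitness (own payoff 48.8 − 4.1×15 = -12.7): to d=0 gives 24.5 → profitable ✗; to d=34 gives 71.7 − 4.1×34 = -67.7 → no gain ✓.
3 of the 6 constraints hold; not an equilibrium.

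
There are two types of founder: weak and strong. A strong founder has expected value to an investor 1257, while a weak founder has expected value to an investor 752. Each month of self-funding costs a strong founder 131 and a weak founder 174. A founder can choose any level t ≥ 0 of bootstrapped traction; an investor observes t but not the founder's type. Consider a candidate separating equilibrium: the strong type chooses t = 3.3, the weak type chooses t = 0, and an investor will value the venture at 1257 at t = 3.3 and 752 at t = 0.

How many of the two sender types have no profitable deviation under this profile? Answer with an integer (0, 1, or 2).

Weak type: stay at 0 → 752; mimic → 1257 − 174 × 3.3 = 682.8. IC holds (752 ≥ 682.8).
Strong type: signal → 1257 − 131 × 3.3 = 824.7; deviate to 0 → 752. IC holds (824.7 ≥ 752).
2 of 2 constraints hold, so this is a separating equilibrium.

2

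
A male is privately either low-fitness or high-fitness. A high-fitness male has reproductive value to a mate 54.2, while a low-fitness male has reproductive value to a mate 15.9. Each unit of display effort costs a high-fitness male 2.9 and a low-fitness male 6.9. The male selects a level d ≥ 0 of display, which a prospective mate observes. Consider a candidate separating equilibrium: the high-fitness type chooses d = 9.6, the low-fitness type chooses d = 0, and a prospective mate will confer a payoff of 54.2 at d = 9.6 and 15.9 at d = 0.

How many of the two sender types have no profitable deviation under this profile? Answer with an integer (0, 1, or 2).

2

Low-fitness type: stay at 0 → 15.9; mimic → 54.2 − 6.9 × 9.6 = -12.04. IC holds (15.9 ≥ -12.04).
High-fitness type: signal → 54.2 − 2.9 × 9.6 = 26.36; deviate to 0 → 15.9. IC holds (26.36 ≥ 15.9).
2 of 2 constraints hold, so this is a separating equilibrium.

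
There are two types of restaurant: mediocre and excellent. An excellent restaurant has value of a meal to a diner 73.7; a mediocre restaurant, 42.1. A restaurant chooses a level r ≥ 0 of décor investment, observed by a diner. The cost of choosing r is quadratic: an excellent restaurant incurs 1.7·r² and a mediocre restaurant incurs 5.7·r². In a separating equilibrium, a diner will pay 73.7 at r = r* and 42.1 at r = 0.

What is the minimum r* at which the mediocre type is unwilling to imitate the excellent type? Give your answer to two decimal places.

2.35

The mediocre type at r = 0 receives 42.1; imitating at r* yields 73.7 − 5.7·r*².
Indifference: 42.1 = 73.7 − 5.7·r*², so r*² = (73.7 − 42.1) / 5.7 ≈ 5.5439.
r* = √5.5439 ≈ 2.35.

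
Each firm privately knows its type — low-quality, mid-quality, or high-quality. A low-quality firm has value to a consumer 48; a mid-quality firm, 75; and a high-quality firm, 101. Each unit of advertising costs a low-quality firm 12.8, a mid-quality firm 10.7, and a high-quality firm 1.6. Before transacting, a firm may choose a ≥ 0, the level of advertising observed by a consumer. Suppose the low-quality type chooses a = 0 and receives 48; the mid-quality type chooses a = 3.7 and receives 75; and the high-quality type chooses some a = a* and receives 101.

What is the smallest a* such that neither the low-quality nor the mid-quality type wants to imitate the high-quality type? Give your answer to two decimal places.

6.13

Mid-quality type (on-path payoff 75 − 10.7×3.7 = 35.41) won't mimic when 35.41 ≥ 101 − 10.7·a*, i.e. a* ≥ 6.13.
Low-quality type (on-path payoff 48) won't mimic when 48 ≥ 101 − 12.8·a*, i.e. a* ≥ 4.14.
Both must hold, so a* = max(4.14, 6.13) = 6.13. The mid-quality type's constraint binds.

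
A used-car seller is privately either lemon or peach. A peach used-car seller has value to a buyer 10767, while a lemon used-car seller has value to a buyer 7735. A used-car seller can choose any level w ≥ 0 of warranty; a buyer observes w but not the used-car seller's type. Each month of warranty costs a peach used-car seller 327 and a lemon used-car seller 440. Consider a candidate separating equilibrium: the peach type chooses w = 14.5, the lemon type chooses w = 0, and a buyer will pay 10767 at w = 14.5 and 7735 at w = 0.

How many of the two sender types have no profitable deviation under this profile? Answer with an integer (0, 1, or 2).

Lemon type: stay at 0 → 7735; mimic → 10767 − 440 × 14.5 = 4387. IC holds (7735 ≥ 4387).
Peach type: signal → 10767 − 327 × 14.5 = 6025.5; deviate to 0 → 7735. IC fails (6025.5 < 7735).
1 of 2 constraints hold, so this profile is not an equilibrium.

1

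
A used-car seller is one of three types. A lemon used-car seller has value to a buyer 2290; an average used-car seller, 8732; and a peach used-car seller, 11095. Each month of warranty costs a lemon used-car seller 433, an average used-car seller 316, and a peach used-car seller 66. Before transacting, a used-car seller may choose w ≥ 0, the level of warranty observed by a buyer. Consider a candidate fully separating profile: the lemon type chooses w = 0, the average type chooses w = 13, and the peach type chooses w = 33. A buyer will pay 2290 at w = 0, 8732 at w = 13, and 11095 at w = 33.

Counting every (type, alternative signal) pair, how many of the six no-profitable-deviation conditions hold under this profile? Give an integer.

Lemon (own payoff 2290): to w=13 gives 8732 − 433×13 = 3103 → profitable ✗; to w=33 gives 11095 − 433×33 = -3194 → no gain ✓.
Average (own payoff 8732 − 316×13 = 4624): to w=0 gives 2290 → no gain ✓; to w=33 gives 11095 − 316×33 = 667 → no gain ✓.
Peach (own payoff 11095 − 66×33 = 8917): to w=0 gives 2290 → no gain ✓; to w=13 gives 8732 − 66×13 = 7874 → no gain ✓.
5 of the 6 constraints hold; not an equilibrium.

5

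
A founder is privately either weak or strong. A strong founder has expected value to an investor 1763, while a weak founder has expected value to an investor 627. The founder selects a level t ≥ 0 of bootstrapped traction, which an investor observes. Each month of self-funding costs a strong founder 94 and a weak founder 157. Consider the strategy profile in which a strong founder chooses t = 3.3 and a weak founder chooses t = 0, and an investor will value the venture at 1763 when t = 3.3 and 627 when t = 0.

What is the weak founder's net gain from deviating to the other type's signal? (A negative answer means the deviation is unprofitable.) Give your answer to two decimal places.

Playing t = 0 the weak founder receives 627.
Deviating to t = 3.3 brings payment 1763 at cost 157 × 3.3 = 518.1, netting 1244.9.
Gain from deviating: 1244.9 − 627 = 617.90.
The gain is positive, so the weak type's incentive-compatibility constraint is violated — this profile is not a separating equilibrium.

617.90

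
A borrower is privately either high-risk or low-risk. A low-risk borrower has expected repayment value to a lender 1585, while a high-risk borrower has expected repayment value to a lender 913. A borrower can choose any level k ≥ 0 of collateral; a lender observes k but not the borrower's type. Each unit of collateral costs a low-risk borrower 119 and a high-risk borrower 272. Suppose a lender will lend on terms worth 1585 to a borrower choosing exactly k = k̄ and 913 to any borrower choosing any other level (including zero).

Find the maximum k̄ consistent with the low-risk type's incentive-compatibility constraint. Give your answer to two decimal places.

Choosing k̄ yields the low-risk type 1585 − 119·k̄; choosing zero yields 913.
The low-risk type is indifferent at 1585 − 119·k̄ = 913, i.e. k̄ = (1585 − 913) / 119 ≈ 5.65.
For any k̄ above 5.65 the low-risk type would rather pool at zero, so separation collapses.

5.65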